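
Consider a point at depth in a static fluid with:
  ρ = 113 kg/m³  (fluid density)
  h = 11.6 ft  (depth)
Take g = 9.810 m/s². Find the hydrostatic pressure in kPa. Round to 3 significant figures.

P is given directly by: P = ρgh.
ρ = 113 kg/m³; h = 11.6 ft = 3.536 m; g = 9.810 m/s².
P = 3919 Pa
3919 Pa × (1 kPa / 1000 Pa) = 3.919 kPa

3.92 kPa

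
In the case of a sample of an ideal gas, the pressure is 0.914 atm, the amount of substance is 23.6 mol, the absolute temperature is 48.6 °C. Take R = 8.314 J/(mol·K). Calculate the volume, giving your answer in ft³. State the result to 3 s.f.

From the ideal-gas law: V = nRT/P.
P = 0.914 atm = 92611 Pa; n = 23.6 mol; T = 48.6 °C = 321.8 K; R = 8.314 J/(mol·K).
V = 0.6817 m³
0.6817 m³ × (1 ft³ / 0.02832 m³) = 24.07 ft³

24.1 ft³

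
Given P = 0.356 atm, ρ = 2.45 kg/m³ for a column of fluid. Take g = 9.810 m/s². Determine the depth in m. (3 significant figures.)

Rearranging: h = P/(ρ·g).
P = 0.356 atm = 36072 Pa; ρ = 2.45 kg/m³; g = 9.810 m/s².
h = 1501 m

1500 m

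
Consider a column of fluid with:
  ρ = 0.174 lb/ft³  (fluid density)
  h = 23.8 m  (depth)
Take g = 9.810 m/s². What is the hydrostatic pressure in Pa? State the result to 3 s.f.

Directly: P = ρgh.
ρ = 0.174 lb/ft³ = 2.787 kg/m³; h = 23.8 m; g = 9.810 m/s².
P = 650.8 Pa

651 Pa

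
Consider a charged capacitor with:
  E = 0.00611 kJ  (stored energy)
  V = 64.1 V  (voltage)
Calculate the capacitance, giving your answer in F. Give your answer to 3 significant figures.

0.00297 F

Rearranging E = ½C·V² for C: C = 2E/V².
E = 0.00611 kJ = 6.110 J; V = 64.1 V.
C = 0.002974 F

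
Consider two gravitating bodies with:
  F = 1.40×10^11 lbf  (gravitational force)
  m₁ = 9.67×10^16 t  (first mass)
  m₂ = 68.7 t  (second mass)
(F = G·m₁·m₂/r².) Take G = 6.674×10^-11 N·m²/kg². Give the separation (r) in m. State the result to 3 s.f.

26.7 m

From Newton's law of gravitation: r = √(G·m₁m₂/F).
F = 1.40×10^11 lbf = 6.228×10^11 N; m₁ = 9.67×10^16 t = 9.670×10^19 kg; m₂ = 68.7 t = 68700 kg; G = 6.674×10^-11 N·m²/kg².
r = 26.68 m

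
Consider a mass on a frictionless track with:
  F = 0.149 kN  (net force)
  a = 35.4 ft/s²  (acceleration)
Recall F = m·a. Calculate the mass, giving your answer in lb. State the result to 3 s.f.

30.4 lb

From Newton's second law: m = F/a.
F = 0.149 kN = 149.0 N; a = 35.4 ft/s² = 10.79 m/s².
m = 13.81 kg
13.81 kg × (1 lb / 0.4536 kg) = 30.44 lb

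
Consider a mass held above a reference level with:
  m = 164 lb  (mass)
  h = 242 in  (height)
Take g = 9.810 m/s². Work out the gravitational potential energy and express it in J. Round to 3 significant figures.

4490 J

Directly: PE = mgh.
m = 164 lb = 74.39 kg; h = 242 in = 6.147 m; g = 9.810 m/s².
PE = 4486 J  (the unit combination reduces to kg·m²/s² = J)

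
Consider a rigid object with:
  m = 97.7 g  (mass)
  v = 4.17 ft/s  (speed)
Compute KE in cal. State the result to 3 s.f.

0.0189 cal

Directly: KE = ½mv².
m = 97.7 g = 0.09770 kg; v = 4.17 ft/s = 1.271 m/s.
KE = 0.07892 J  (the unit combination reduces to kg·m²/s² = J)
0.07892 J × (1 cal / 4.184 J) = 0.01886 cal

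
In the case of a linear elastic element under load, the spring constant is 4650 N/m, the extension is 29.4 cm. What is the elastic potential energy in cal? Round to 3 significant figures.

U is given directly by: U = ½kx².
k = 4650 N/m; x = 29.4 cm = 0.2940 m.
U = 201.0 J
201.0 J × (1 cal / 4.184 J) = 48.03 cal

48.0 cal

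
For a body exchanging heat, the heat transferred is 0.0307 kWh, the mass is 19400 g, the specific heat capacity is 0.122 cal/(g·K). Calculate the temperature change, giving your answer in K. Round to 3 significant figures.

11.2 K

Rearranging Q = m·c·ΔT for ΔT: ΔT = Q/(m·c).
Q = 0.0307 kWh = 1.105×10^5 J; m = 19400 g = 19.40 kg; c = 0.122 cal/(g·K) = 510.4 J/(kg·K).
ΔT = 11.16 K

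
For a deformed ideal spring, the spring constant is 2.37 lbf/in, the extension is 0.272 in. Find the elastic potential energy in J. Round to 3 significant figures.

U is given directly by: U = ½kx².
k = 2.37 lbf/in = 415.1 N/m; x = 0.272 in = 0.006909 m.
U = 0.009905 J

0.00991 J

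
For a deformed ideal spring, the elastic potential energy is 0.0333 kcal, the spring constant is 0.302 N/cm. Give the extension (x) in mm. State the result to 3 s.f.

3040 mm

Rearranging: x = √(2U/k).
U = 0.0333 kcal = 139.3 J; k = 0.302 N/cm = 30.20 N/m.
x = 3.038 m
3.038 m × (1 mm / 0.001000 m) = 3038 mm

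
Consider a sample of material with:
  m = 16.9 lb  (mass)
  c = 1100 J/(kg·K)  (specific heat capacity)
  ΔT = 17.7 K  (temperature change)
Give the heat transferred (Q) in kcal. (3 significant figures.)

35.7 kcal

Directly: Q = mcΔT.
m = 16.9 lb = 7.666 kg; c = 1100 J/(kg·K); ΔT = 17.7 K.
Q = 1.493×10^5 J  (the unit combination reduces to kg·m²/s² = J)
1.493×10^5 J × (1 kcal / 4184 J) = 35.67 kcal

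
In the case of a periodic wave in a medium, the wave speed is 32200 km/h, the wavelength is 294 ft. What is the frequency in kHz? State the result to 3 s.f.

0.0998 kHz

Rearranging: f = v/λ.
v = 32200 km/h = 8944 m/s; λ = 294 ft = 89.61 m.
f = 99.81 Hz
99.81 Hz × (1 kHz / 1000 Hz) = 0.09981 kHz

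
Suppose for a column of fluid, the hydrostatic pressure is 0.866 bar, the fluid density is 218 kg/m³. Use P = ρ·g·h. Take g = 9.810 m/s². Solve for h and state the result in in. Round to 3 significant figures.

Solving P = ρ·g·h for h: h = P/(ρ·g).
P = 0.866 bar = 86600 Pa; ρ = 218 kg/m³; g = 9.810 m/s².
h = 40.49 m
40.49 m × (1 in / 0.02540 m) = 1594 in

1590 in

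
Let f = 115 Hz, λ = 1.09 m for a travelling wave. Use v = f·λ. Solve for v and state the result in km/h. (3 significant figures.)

451 km/h

v is given directly by: v = fλ.
f = 115 Hz; λ = 1.09 m.
v = 125.4 m/s
125.4 m/s × (1 km/h / 0.2778 m/s) = 451.3 km/h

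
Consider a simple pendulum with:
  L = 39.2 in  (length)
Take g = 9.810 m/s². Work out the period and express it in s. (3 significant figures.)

2.00 s

Directly: T = 2π√(L/g).
L = 39.2 in = 0.9957 m; g = 9.810 m/s².
T = 2.002 s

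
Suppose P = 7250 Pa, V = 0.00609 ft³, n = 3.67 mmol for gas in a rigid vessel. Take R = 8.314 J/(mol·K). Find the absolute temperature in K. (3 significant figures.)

Rearranging: T = PV/(nR).
P = 7250 Pa; V = 0.00609 ft³ = 1.724×10^-4 m³; n = 3.67 mmol = 0.003670 mol; R = 8.314 J/(mol·K).
T = 40.98 K

41.0 K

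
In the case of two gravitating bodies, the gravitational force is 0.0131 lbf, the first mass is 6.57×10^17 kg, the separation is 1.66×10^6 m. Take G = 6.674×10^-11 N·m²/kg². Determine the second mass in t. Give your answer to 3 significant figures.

3.66 t

Rearranging: m₂ = F·r²/(G·m₁).
F = 0.0131 lbf = 0.05827 N; m₁ = 6.57×10^17 kg; r = 1.66×10^6 m; G = 6.674×10^-11 N·m²/kg².
m₂ = 3662 kg
3662 kg × (1 t / 1000 kg) = 3.662 t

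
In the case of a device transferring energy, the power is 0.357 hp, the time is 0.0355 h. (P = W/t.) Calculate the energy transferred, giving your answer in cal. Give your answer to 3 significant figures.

8130 cal

Rearranging P = W/t for W: W = P·t.
P = 0.357 hp = 266.2 W; t = 0.0355 h = 127.8 s.
W = 34022 J
34022 J × (1 cal / 4.184 J) = 8132 cal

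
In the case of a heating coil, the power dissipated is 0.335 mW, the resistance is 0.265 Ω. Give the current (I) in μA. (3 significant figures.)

Rearranging P = I²R for I: I = √(P/R).
P = 0.335 mW = 3.350×10^-4 W; R = 0.265 Ω.
I = 0.03555 A
0.03555 A × (1 μA / 1.000×10^-6 A) = 35555 μA

35600 μA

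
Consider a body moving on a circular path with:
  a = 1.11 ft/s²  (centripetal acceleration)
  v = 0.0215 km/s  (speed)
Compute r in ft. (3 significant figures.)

Rearranging: r = v²/a.
a = 1.11 ft/s² = 0.3383 m/s²; v = 0.0215 km/s = 21.50 m/s.
r = 1366 m
1366 m × (1 ft / 0.3048 m) = 4483 ft

4480 ft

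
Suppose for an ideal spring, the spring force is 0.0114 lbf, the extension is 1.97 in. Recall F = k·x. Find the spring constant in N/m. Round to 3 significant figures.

1.01 N/m

From Hooke's law: k = F/x.
F = 0.0114 lbf = 0.05071 N; x = 1.97 in = 0.05004 m.
k = 1.013 N/m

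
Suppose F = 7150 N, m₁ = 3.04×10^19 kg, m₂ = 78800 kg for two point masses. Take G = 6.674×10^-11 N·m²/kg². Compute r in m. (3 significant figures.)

1.50×10^5 m

Solving F = G·m₁·m₂/r² for r: r = √(G·m₁m₂/F).
F = 7150 N; m₁ = 3.04×10^19 kg; m₂ = 78800 kg; G = 6.674×10^-11 N·m²/kg².
r = 1.495×10^5 m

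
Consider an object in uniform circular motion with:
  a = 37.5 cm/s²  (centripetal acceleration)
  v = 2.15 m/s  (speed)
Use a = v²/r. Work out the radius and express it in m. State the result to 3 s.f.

Rearranging: r = v²/a.
a = 37.5 cm/s² = 0.3750 m/s²; v = 2.15 m/s.
r = 12.33 m

12.3 m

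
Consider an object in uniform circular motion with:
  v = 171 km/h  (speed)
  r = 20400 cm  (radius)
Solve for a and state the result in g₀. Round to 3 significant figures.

Directly: a = v²/r.
v = 171 km/h = 47.50 m/s; r = 20400 cm = 204.0 m.
a = 11.06 m/s²
11.06 m/s² × (1 g₀ / 9.807 m/s²) = 1.128 g₀

1.13 g₀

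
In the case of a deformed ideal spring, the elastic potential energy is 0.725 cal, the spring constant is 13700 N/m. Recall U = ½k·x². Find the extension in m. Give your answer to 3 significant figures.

Solving U = ½k·x² for x: x = √(2U/k).
U = 0.725 cal = 3.033 J; k = 13700 N/m.
x = 0.02104 m

0.0210 m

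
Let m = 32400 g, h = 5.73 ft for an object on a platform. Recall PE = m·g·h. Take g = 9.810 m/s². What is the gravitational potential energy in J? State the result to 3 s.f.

Directly: PE = mgh.
m = 32400 g = 32.40 kg; h = 5.73 ft = 1.747 m; g = 9.810 m/s².
PE = 555.1 J

555 J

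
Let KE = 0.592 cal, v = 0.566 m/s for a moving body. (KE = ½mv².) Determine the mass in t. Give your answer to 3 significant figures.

Rearranging KE = ½mv² for m: m = 2·KE/v².
KE = 0.592 cal = 2.477 J; v = 0.566 m/s.
m = 15.46 kg
15.46 kg × (1 t / 1000 kg) = 0.01546 t

0.0155 t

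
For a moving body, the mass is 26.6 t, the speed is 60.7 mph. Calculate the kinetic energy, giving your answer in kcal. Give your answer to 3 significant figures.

KE is given directly by: KE = ½mv².
m = 26.6 t = 26600 kg; v = 60.7 mph = 27.14 m/s.
KE = 9.793×10^6 J  (the unit combination reduces to kg·m²/s² = J)
9.793×10^6 J × (1 kcal / 4184 J) = 2341 kcal

2340 kcal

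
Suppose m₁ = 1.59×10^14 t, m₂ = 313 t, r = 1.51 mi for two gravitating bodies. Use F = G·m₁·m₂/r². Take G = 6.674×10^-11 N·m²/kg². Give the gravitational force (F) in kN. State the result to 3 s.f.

From Newton's law of gravitation: F = Gm₁m₂/r².
m₁ = 1.59×10^14 t = 1.590×10^17 kg; m₂ = 313 t = 3.130×10^5 kg; r = 1.51 mi = 2430 m; G = 6.674×10^-11 N·m²/kg².
F = 5.624×10^5 N  (the unit combination reduces to kg·m/s² = N)
5.624×10^5 N × (1 kN / 1000 N) = 562.4 kN

562 kN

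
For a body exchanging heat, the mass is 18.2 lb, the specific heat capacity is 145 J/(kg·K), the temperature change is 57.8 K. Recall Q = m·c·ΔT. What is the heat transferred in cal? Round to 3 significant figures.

Directly: Q = mcΔT.
m = 18.2 lb = 8.255 kg; c = 145 J/(kg·K); ΔT = 57.8 K.
Q = 69188 J  (the unit combination reduces to kg·m²/s² = J)
69188 J × (1 cal / 4.184 J) = 16536 cal

16500 cal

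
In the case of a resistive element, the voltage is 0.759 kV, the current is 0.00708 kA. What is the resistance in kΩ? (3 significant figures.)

From Ohm's law: R = V/I.
V = 0.759 kV = 759.0 V; I = 0.00708 kA = 7.080 A.
R = 107.2 Ω
107.2 Ω × (1 kΩ / 1000 Ω) = 0.1072 kΩ

0.107 kΩ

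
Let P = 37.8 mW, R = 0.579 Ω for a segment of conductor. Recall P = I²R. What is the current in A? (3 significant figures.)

0.256 A

Rearranging: I = √(P/R).
P = 37.8 mW = 0.03780 W; R = 0.579 Ω.
I = 0.2555 A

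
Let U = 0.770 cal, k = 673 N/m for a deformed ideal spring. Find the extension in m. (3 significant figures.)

Rearranging: x = √(2U/k).
U = 0.770 cal = 3.222 J; k = 673 N/m.
x = 0.09785 m

0.0978 m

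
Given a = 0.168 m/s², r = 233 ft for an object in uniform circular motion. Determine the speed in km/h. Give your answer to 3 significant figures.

12.4 km/h

Solving a = v²/r for v: v = √(a·r).
a = 0.168 m/s²; r = 233 ft = 71.02 m.
v = 3.454 m/s
3.454 m/s × (1 km/h / 0.2778 m/s) = 12.43 km/h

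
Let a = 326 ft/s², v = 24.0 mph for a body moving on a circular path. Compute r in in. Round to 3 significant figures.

Rearranging: r = v²/a.
a = 326 ft/s² = 99.36 m/s²; v = 24.0 mph = 10.73 m/s.
r = 1.158 m
1.158 m × (1 in / 0.02540 m) = 45.61 in

45.6 in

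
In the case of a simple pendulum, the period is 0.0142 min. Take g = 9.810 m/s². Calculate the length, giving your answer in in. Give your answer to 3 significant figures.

Rearranging T = 2π√(L/g) for L: L = g·(T/2π)².
T = 0.0142 min = 0.8520 s; g = 9.810 m/s².
L = 0.1804 m
0.1804 m × (1 in / 0.02540 m) = 7.102 in

7.10 in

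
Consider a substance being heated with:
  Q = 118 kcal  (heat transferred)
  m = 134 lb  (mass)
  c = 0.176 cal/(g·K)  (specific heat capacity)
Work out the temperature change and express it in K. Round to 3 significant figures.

11.0 K

Solving Q = m·c·ΔT for ΔT: ΔT = Q/(m·c).
Q = 118 kcal = 4.937×10^5 J; m = 134 lb = 60.78 kg; c = 0.176 cal/(g·K) = 736.4 J/(kg·K).
ΔT = 11.03 K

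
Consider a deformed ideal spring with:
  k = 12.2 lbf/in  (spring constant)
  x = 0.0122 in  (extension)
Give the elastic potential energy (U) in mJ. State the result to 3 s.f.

Directly: U = ½kx².
k = 12.2 lbf/in = 2137 N/m; x = 0.0122 in = 3.099×10^-4 m.
U = 1.026×10^-4 J  (the unit combination reduces to kg·m²/s² = J)
1.026×10^-4 J × (1 mJ / 0.001000 J) = 0.1026 mJ

0.103 mJ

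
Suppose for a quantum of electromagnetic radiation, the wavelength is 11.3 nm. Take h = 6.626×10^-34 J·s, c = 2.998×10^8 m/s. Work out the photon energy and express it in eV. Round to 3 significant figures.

110 eV

Directly: E = hc/λ.
λ = 11.3 nm = 1.130×10^-8 m; h = 6.626×10^-34 J·s; c = 2.998×10^8 m/s.
E = 1.758×10^-17 J
1.758×10^-17 J × (1 eV / 1.602×10^-19 J) = 109.7 eV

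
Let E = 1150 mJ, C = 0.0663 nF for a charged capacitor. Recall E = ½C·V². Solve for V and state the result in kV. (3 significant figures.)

Rearranging E = ½C·V² for V: V = √(2E/C).
E = 1150 mJ = 1.150 J; C = 0.0663 nF = 6.630×10^-11 F.
V = 1.863×10^5 V
1.863×10^5 V × (1 kV / 1000 V) = 186.3 kV

186 kV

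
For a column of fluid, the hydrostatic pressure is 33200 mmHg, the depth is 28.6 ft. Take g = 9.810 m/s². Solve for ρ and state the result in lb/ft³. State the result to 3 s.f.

Rearranging P = ρ·g·h for ρ: ρ = P/(g·h).
P = 33200 mmHg = 4.426×10^6 Pa; h = 28.6 ft = 8.717 m; g = 9.810 m/s².
ρ = 51759 kg/m³
51759 kg/m³ × (1 lb/ft³ / 16.02 kg/m³) = 3231 lb/ft³

3230 lb/ft³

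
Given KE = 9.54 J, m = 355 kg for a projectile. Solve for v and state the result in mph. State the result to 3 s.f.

0.519 mph

Solving KE = ½mv² for v: v = √(2·KE/m).
KE = 9.54 J; m = 355 kg.
v = 0.2318 m/s
0.2318 m/s × (1 mph / 0.4470 m/s) = 0.5186 mph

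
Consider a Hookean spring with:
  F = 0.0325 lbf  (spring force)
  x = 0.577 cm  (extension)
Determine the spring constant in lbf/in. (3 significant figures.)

Solving F = k·x for k: k = F/x.
F = 0.0325 lbf = 0.1446 N; x = 0.577 cm = 0.005770 m.
k = 25.05 N/m
25.05 N/m × (1 lbf/in / 175.1 N/m) = 0.1431 lbf/in

0.143 lbf/in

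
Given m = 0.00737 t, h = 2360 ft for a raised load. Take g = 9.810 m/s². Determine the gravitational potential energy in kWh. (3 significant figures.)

0.0144 kWh

PE is given directly by: PE = mgh.
m = 0.00737 t = 7.370 kg; h = 2360 ft = 719.3 m; g = 9.810 m/s².
PE = 52007 J
52007 J × (1 kWh / 3.600×10^6 J) = 0.01445 kWh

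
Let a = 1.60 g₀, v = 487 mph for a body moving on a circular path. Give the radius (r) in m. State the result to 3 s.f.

Rearranging: r = v²/a.
a = 1.60 g₀ = 15.69 m/s²; v = 487 mph = 217.7 m/s.
r = 3021 m

3020 m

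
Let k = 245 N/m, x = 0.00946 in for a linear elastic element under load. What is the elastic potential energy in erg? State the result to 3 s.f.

Directly: U = ½kx².
k = 245 N/m; x = 0.00946 in = 2.403×10^-4 m.
U = 7.073×10^-6 J
7.073×10^-6 J × (1 erg / 1.000×10^-7 J) = 70.73 erg

70.7 erg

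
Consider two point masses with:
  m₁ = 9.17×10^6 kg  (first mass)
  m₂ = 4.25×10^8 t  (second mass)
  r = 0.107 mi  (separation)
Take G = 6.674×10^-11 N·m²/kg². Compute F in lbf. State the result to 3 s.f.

1970 lbf

Directly: F = Gm₁m₂/r².
m₁ = 9.17×10^6 kg; m₂ = 4.25×10^8 t = 4.250×10^11 kg; r = 0.107 mi = 172.2 m; G = 6.674×10^-11 N·m²/kg².
F = 8772 N
8772 N × (1 lbf / 4.448 N) = 1972 lbf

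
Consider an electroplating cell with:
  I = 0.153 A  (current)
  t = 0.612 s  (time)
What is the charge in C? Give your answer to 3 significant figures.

0.0936 C

q is given directly by: q = It.
I = 0.153 A; t = 0.612 s.
q = 0.09364 C  (the unit combination reduces to A·s = C)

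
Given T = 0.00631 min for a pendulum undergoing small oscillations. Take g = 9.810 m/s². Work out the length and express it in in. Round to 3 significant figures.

Rearranging: L = g·(T/2π)².
T = 0.00631 min = 0.3786 s; g = 9.810 m/s².
L = 0.03562 m
0.03562 m × (1 in / 0.02540 m) = 1.402 in

1.40 in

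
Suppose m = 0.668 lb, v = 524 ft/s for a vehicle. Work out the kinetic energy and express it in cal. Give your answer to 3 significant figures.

924 cal

Directly: KE = ½mv².
m = 0.668 lb = 0.3030 kg; v = 524 ft/s = 159.7 m/s.
KE = 3865 J  (the unit combination reduces to kg·m²/s² = J)
3865 J × (1 cal / 4.184 J) = 923.7 cal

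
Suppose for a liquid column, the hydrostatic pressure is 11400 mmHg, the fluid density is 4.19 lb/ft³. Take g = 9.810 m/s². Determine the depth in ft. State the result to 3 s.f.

Rearranging: h = P/(ρ·g).
P = 11400 mmHg = 1.520×10^6 Pa; ρ = 4.19 lb/ft³ = 67.12 kg/m³; g = 9.810 m/s².
h = 2308 m
2308 m × (1 ft / 0.3048 m) = 7573 ft

7570 ft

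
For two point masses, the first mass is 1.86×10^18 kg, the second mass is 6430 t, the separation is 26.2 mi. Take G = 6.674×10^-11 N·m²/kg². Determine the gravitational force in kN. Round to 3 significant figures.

449 kN

From Newton's law of gravitation: F = Gm₁m₂/r².
m₁ = 1.86×10^18 kg; m₂ = 6430 t = 6.430×10^6 kg; r = 26.2 mi = 42165 m; G = 6.674×10^-11 N·m²/kg².
F = 4.490×10^5 N
4.490×10^5 N × (1 kN / 1000 N) = 449.0 kN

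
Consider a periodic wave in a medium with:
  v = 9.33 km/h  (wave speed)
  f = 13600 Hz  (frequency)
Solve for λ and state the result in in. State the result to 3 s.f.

0.00750 in

Rearranging v = f·λ for λ: λ = v/f.
v = 9.33 km/h = 2.592 m/s; f = 13600 Hz.
λ = 1.906×10^-4 m
1.906×10^-4 m × (1 in / 0.02540 m) = 0.007503 in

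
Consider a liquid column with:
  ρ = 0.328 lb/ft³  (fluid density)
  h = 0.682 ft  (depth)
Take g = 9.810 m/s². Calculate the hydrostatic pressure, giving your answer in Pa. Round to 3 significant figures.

Directly: P = ρgh.
ρ = 0.328 lb/ft³ = 5.254 kg/m³; h = 0.682 ft = 0.2079 m; g = 9.810 m/s².
P = 10.71 Pa  (the unit combination reduces to kg/(m·s²) = Pa)

10.7 Pa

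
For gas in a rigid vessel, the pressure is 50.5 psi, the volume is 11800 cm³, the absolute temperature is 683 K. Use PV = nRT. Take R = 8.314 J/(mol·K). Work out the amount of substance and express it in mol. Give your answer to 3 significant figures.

0.724 mol

Solving PV = nRT for n: n = PV/(RT).
P = 50.5 psi = 3.482×10^5 Pa; V = 11800 cm³ = 0.01180 m³; T = 683 K; R = 8.314 J/(mol·K).
n = 0.7235 mol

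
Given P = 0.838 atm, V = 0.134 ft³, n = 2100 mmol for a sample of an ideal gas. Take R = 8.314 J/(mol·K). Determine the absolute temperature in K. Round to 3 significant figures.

Rearranging: T = PV/(nR).
P = 0.838 atm = 84910 Pa; V = 0.134 ft³ = 0.003794 m³; n = 2100 mmol = 2.100 mol; R = 8.314 J/(mol·K).
T = 18.45 K

18.5 K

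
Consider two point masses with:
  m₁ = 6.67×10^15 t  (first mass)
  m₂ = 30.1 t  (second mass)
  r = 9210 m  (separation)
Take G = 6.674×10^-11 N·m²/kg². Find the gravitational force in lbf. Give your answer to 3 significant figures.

35500 lbf

From Newton's law of gravitation: F = Gm₁m₂/r².
m₁ = 6.67×10^15 t = 6.670×10^18 kg; m₂ = 30.1 t = 30100 kg; r = 9210 m; G = 6.674×10^-11 N·m²/kg².
F = 1.580×10^5 N
1.580×10^5 N × (1 lbf / 4.448 N) = 35512 lbf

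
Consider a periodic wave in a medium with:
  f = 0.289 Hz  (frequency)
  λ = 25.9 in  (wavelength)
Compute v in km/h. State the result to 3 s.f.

0.684 km/h

Directly: v = fλ.
f = 0.289 Hz; λ = 25.9 in = 0.6579 m.
v = 0.1901 m/s
0.1901 m/s × (1 km/h / 0.2778 m/s) = 0.6844 km/h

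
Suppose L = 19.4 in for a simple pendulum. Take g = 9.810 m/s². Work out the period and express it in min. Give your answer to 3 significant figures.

T is given directly by: T = 2π√(L/g).
L = 19.4 in = 0.4928 m; g = 9.810 m/s².
T = 1.408 s
1.408 s × (1 min / 60.00 s) = 0.02347 min

0.0235 min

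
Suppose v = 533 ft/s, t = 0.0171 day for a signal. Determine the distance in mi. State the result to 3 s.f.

Rearranging v = d/t for d: d = v·t.
v = 533 ft/s = 162.5 m/s; t = 0.0171 day = 1477 s.
d = 2.400×10^5 m
2.400×10^5 m × (1 mi / 1609 m) = 149.1 mi

149 mi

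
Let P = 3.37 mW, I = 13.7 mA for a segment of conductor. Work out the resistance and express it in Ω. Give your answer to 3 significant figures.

18.0 Ω

Rearranging: R = P/I².
P = 3.37 mW = 0.003370 W; I = 13.7 mA = 0.01370 A.
R = 17.96 Ω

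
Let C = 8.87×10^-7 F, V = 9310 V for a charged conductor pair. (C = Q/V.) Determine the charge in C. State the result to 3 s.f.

0.00826 C

Rearranging: Q = CV.
C = 8.87×10^-7 F; V = 9310 V.
Q = 0.008258 C  (the unit combination reduces to A·s = C)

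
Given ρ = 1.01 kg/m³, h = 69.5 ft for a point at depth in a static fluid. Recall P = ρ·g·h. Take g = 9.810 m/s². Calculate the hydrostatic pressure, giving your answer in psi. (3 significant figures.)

0.0304 psi

P is given directly by: P = ρgh.
ρ = 1.01 kg/m³; h = 69.5 ft = 21.18 m; g = 9.810 m/s².
P = 209.9 Pa  (the unit combination reduces to kg/(m·s²) = Pa)
209.9 Pa × (1 psi / 6895 Pa) = 0.03044 psi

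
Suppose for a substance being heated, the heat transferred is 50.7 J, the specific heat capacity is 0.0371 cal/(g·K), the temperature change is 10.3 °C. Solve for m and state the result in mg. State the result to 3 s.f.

31700 mg

Rearranging: m = Q/(c·ΔT).
Q = 50.7 J; c = 0.0371 cal/(g·K) = 155.2 J/(kg·K); ΔT = 10.3 °C = 10.30 K.
m = 0.03171 kg
0.03171 kg × (1 mg / 1.000×10^-6 kg) = 31711 mg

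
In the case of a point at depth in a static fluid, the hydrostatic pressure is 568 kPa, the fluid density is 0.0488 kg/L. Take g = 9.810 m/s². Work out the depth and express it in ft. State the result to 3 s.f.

Solving P = ρ·g·h for h: h = P/(ρ·g).
P = 568 kPa = 5.680×10^5 Pa; ρ = 0.0488 kg/L = 48.80 kg/m³; g = 9.810 m/s².
h = 1186 m
1186 m × (1 ft / 0.3048 m) = 3893 ft

3890 ft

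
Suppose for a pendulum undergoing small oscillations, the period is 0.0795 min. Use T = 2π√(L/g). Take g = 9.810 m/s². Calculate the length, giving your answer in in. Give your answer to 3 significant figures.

223 in

Solving T = 2π√(L/g) for L: L = g·(T/2π)².
T = 0.0795 min = 4.770 s; g = 9.810 m/s².
L = 5.654 m
5.654 m × (1 in / 0.02540 m) = 222.6 in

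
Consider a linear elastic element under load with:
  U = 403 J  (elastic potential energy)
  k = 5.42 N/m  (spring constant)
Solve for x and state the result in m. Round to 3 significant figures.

12.2 m

Solving U = ½k·x² for x: x = √(2U/k).
U = 403 J; k = 5.42 N/m.
x = 12.19 m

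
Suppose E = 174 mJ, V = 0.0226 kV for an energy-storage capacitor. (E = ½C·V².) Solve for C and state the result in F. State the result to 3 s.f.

Rearranging: C = 2E/V².
E = 174 mJ = 0.1740 J; V = 0.0226 kV = 22.60 V.
C = 6.813×10^-4 F

6.81×10^-4 F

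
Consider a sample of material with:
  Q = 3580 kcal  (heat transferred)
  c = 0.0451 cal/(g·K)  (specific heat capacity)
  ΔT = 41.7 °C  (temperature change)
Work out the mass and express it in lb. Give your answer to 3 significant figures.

4200 lb

Solving Q = m·c·ΔT for m: m = Q/(c·ΔT).
Q = 3580 kcal = 1.498×10^7 J; c = 0.0451 cal/(g·K) = 188.7 J/(kg·K); ΔT = 41.7 °C = 41.70 K.
m = 1904 kg
1904 kg × (1 lb / 0.4536 kg) = 4197 lb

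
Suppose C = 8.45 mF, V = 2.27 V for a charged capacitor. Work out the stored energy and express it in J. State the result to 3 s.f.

E is given directly by: E = ½CV².
C = 8.45 mF = 0.008450 F; V = 2.27 V.
E = 0.02177 J  (the unit combination reduces to kg·m²/s² = J)

0.0218 J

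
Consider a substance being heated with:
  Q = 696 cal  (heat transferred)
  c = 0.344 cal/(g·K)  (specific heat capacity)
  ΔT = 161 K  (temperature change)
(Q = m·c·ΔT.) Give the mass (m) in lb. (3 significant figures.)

Rearranging: m = Q/(c·ΔT).
Q = 696 cal = 2912 J; c = 0.344 cal/(g·K) = 1439 J/(kg·K); ΔT = 161 K.
m = 0.01257 kg
0.01257 kg × (1 lb / 0.4536 kg) = 0.02771 lb

0.0277 lb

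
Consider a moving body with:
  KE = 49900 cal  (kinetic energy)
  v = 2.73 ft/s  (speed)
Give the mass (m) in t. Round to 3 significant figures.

Rearranging KE = ½mv² for m: m = 2·KE/v².
KE = 49900 cal = 2.088×10^5 J; v = 2.73 ft/s = 0.8321 m/s.
m = 6.031×10^5 kg
6.031×10^5 kg × (1 t / 1000 kg) = 603.1 t

603 t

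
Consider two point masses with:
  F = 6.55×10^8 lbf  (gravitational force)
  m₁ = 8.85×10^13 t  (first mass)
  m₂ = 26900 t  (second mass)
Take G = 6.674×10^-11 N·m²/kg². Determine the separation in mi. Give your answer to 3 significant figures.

0.145 mi

From Newton's law of gravitation: r = √(G·m₁m₂/F).
F = 6.55×10^8 lbf = 2.914×10^9 N; m₁ = 8.85×10^13 t = 8.850×10^16 kg; m₂ = 26900 t = 2.690×10^7 kg; G = 6.674×10^-11 N·m²/kg².
r = 233.5 m
233.5 m × (1 mi / 1609 m) = 0.1451 mi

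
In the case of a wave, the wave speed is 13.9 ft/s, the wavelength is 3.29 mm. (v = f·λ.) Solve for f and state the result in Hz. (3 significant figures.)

Rearranging: f = v/λ.
v = 13.9 ft/s = 4.237 m/s; λ = 3.29 mm = 0.003290 m.
f = 1288 Hz

1290 Hz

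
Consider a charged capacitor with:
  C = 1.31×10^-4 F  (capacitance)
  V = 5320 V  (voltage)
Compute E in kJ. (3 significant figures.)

1.85 kJ

Directly: E = ½CV².
C = 1.31×10^-4 F; V = 5320 V.
E = 1854 J
1854 J × (1 kJ / 1000 J) = 1.854 kJ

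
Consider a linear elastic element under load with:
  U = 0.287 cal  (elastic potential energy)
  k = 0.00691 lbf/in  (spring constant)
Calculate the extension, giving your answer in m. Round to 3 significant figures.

1.41 m

Rearranging: x = √(2U/k).
U = 0.287 cal = 1.201 J; k = 0.00691 lbf/in = 1.210 N/m.
x = 1.409 m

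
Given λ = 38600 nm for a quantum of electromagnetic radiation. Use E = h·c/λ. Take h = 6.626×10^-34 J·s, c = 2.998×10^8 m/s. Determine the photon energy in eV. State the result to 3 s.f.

E is given directly by: E = hc/λ.
λ = 38600 nm = 3.860×10^-5 m; h = 6.626×10^-34 J·s; c = 2.998×10^8 m/s.
E = 5.146×10^-21 J
5.146×10^-21 J × (1 eV / 1.602×10^-19 J) = 0.03212 eV

0.0321 eV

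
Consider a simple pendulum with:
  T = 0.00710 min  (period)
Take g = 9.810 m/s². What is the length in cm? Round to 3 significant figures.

4.51 cm

Rearranging: L = g·(T/2π)².
T = 0.00710 min = 0.4260 s; g = 9.810 m/s².
L = 0.04510 m
0.04510 m × (1 cm / 0.01000 m) = 4.510 cm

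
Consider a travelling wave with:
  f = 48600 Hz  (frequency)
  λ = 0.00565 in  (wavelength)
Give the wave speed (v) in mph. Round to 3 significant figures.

15.6 mph

Directly: v = fλ.
f = 48600 Hz; λ = 0.00565 in = 1.435×10^-4 m.
v = 6.975 m/s
6.975 m/s × (1 mph / 0.4470 m/s) = 15.60 mph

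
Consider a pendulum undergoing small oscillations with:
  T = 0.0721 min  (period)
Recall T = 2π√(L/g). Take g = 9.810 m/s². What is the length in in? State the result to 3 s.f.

Solving T = 2π√(L/g) for L: L = g·(T/2π)².
T = 0.0721 min = 4.326 s; g = 9.810 m/s².
L = 4.650 m
4.650 m × (1 in / 0.02540 m) = 183.1 in

183 in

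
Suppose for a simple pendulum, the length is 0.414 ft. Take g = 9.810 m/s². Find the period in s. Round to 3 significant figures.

T is given directly by: T = 2π√(L/g).
L = 0.414 ft = 0.1262 m; g = 9.810 m/s².
T = 0.7126 s

0.713 s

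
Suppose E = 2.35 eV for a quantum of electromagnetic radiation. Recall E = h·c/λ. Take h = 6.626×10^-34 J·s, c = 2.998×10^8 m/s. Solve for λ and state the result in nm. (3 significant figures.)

528 nm

Rearranging E = h·c/λ for λ: λ = hc/E.
E = 2.35 eV = 3.765×10^-19 J; h = 6.626×10^-34 J·s; c = 2.998×10^8 m/s.
λ = 5.276×10^-7 m
5.276×10^-7 m × (1 nm / 1.000×10^-9 m) = 527.6 nm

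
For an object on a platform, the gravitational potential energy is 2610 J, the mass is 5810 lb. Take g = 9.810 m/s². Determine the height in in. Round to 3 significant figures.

3.97 in

Rearranging PE = m·g·h for h: h = PE/(m·g).
PE = 2610 J; m = 5810 lb = 2635 kg; g = 9.810 m/s².
h = 0.1010 m
0.1010 m × (1 in / 0.02540 m) = 3.975 in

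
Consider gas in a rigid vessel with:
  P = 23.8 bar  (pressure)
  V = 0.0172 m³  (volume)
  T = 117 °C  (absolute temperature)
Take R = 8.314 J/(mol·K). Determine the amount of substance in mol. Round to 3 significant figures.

12.6 mol

Rearranging PV = nRT for n: n = PV/(RT).
P = 23.8 bar = 2.380×10^6 Pa; V = 0.0172 m³; T = 117 °C = 390.1 K; R = 8.314 J/(mol·K).
n = 12.62 mol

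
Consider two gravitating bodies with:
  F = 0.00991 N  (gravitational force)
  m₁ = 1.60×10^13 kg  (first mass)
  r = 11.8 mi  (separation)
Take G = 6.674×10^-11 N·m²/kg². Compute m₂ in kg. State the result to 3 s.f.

From Newton's law of gravitation: m₂ = F·r²/(G·m₁).
F = 0.00991 N; m₁ = 1.60×10^13 kg; r = 11.8 mi = 18990 m; G = 6.674×10^-11 N·m²/kg².
m₂ = 3347 kg

3350 kg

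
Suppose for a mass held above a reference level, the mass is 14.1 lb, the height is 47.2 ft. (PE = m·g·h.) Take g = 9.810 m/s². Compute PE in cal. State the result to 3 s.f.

216 cal

Directly: PE = mgh.
m = 14.1 lb = 6.396 kg; h = 47.2 ft = 14.39 m; g = 9.810 m/s².
PE = 902.6 J
902.6 J × (1 cal / 4.184 J) = 215.7 cal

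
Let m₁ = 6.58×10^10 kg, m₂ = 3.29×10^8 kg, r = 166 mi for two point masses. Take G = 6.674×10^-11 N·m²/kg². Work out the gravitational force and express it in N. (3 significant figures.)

0.0202 N

Directly: F = Gm₁m₂/r².
m₁ = 6.58×10^10 kg; m₂ = 3.29×10^8 kg; r = 166 mi = 2.672×10^5 m; G = 6.674×10^-11 N·m²/kg².
F = 0.02024 N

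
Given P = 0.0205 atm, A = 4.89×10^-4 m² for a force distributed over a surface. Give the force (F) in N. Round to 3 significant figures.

1.02 N

Solving P = F/A for F: F = P·A.
P = 0.0205 atm = 2077 Pa; A = 4.89×10^-4 m².
F = 1.016 N  (the unit combination reduces to kg·m/s² = N)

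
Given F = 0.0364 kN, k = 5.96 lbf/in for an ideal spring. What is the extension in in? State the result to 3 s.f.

1.37 in

From Hooke's law: x = F/k.
F = 0.0364 kN = 36.40 N; k = 5.96 lbf/in = 1044 N/m.
x = 0.03487 m
0.03487 m × (1 in / 0.02540 m) = 1.373 in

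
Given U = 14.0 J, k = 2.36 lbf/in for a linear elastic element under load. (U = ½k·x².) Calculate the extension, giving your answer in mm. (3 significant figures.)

Rearranging U = ½k·x² for x: x = √(2U/k).
U = 14.0 J; k = 2.36 lbf/in = 413.3 N/m.
x = 0.2603 m
0.2603 m × (1 mm / 0.001000 m) = 260.3 mm

260 mm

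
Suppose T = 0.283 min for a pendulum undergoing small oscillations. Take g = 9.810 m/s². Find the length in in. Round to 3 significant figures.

2820 in

Solving T = 2π√(L/g) for L: L = g·(T/2π)².
T = 0.283 min = 16.98 s; g = 9.810 m/s².
L = 71.64 m
71.64 m × (1 in / 0.02540 m) = 2821 in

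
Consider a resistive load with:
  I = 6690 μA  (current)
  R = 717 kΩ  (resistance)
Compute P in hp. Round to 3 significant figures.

0.0430 hp

Directly: P = I²R.
I = 6690 μA = 0.006690 A; R = 717 kΩ = 7.170×10^5 Ω.
P = 32.09 W
32.09 W × (1 hp / 745.7 W) = 0.04303 hp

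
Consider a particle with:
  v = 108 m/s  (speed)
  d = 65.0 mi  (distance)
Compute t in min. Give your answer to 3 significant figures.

16.1 min

Solving v = d/t for t: t = d/v.
v = 108 m/s; d = 65.0 mi = 1.046×10^5 m.
t = 968.6 s
968.6 s × (1 min / 60.00 s) = 16.14 min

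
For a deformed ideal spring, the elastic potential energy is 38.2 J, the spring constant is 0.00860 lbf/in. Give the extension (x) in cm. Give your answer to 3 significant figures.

712 cm

Rearranging: x = √(2U/k).
U = 38.2 J; k = 0.00860 lbf/in = 1.506 N/m.
x = 7.122 m
7.122 m × (1 cm / 0.01000 m) = 712.2 cm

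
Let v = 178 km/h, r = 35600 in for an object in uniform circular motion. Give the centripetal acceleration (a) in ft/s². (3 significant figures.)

8.87 ft/s²

a is given directly by: a = v²/r.
v = 178 km/h = 49.44 m/s; r = 35600 in = 904.2 m.
a = 2.704 m/s²
2.704 m/s² × (1 ft/s² / 0.3048 m/s²) = 8.870 ft/s²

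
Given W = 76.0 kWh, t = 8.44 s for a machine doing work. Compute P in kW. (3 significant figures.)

P is given directly by: P = W/t.
W = 76.0 kWh = 2.736×10^8 J; t = 8.44 s.
P = 3.242×10^7 W
3.242×10^7 W × (1 kW / 1000 W) = 32417 kW

32400 kW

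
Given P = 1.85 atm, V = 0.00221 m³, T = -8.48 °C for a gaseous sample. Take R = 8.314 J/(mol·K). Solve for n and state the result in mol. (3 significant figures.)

From the ideal-gas law: n = PV/(RT).
P = 1.85 atm = 1.875×10^5 Pa; V = 0.00221 m³; T = -8.48 °C = 264.7 K; R = 8.314 J/(mol·K).
n = 0.1883 mol

0.188 mol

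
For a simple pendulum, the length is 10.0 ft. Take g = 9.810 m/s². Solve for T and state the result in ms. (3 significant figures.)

T is given directly by: T = 2π√(L/g).
L = 10.0 ft = 3.048 m; g = 9.810 m/s².
T = 3.502 s
3.502 s × (1 ms / 0.001000 s) = 3502 ms

3500 ms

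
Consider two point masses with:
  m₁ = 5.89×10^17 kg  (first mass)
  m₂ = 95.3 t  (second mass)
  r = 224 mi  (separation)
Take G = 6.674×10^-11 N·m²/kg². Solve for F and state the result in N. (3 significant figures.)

Directly: F = Gm₁m₂/r².
m₁ = 5.89×10^17 kg; m₂ = 95.3 t = 95300 kg; r = 224 mi = 3.605×10^5 m; G = 6.674×10^-11 N·m²/kg².
F = 28.83 N

28.8 N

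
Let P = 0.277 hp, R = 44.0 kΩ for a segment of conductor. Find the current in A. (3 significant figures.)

0.0685 A

Rearranging: I = √(P/R).
P = 0.277 hp = 206.6 W; R = 44.0 kΩ = 44000 Ω.
I = 0.06852 A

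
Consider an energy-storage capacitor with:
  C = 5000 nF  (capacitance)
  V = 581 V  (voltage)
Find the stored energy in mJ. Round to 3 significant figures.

844 mJ

E is given directly by: E = ½CV².
C = 5000 nF = 5.000×10^-6 F; V = 581 V.
E = 0.8439 J  (the unit combination reduces to kg·m²/s² = J)
0.8439 J × (1 mJ / 0.001000 J) = 843.9 mJ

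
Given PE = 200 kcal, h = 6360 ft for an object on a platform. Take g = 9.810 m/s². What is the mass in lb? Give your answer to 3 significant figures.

Rearranging: m = PE/(g·h).
PE = 200 kcal = 8.368×10^5 J; h = 6360 ft = 1939 m; g = 9.810 m/s².
m = 44.00 kg
44.00 kg × (1 lb / 0.4536 kg) = 97.01 lb

97.0 lb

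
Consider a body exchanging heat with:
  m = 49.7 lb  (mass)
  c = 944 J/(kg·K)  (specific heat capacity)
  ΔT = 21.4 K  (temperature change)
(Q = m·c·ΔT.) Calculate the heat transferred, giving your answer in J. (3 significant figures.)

Q is given directly by: Q = mcΔT.
m = 49.7 lb = 22.54 kg; c = 944 J/(kg·K); ΔT = 21.4 K.
Q = 4.554×10^5 J  (the unit combination reduces to kg·m²/s² = J)

4.55×10^5 J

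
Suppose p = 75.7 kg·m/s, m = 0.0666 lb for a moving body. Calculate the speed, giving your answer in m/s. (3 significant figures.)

Rearranging p = m·v for v: v = p/m.
p = 75.7 kg·m/s; m = 0.0666 lb = 0.03021 kg.
v = 2506 m/s

2510 m/s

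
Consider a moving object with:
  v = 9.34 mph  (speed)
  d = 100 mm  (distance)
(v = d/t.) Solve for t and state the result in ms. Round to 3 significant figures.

24.0 ms

Solving v = d/t for t: t = d/v.
v = 9.34 mph = 4.175 m/s; d = 100 mm = 0.1000 m.
t = 0.02395 s
0.02395 s × (1 ms / 0.001000 s) = 23.95 ms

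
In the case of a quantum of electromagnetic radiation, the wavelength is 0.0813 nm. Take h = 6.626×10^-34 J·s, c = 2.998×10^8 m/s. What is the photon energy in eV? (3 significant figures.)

15300 eV

E is given directly by: E = hc/λ.
λ = 0.0813 nm = 8.130×10^-11 m; h = 6.626×10^-34 J·s; c = 2.998×10^8 m/s.
E = 2.443×10^-15 J
2.443×10^-15 J × (1 eV / 1.602×10^-19 J) = 15250 eV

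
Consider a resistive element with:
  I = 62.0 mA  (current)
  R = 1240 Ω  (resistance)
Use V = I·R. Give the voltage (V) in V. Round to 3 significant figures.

76.9 V

From Ohm's law: V = IR.
I = 62.0 mA = 0.06200 A; R = 1240 Ω.
V = 76.88 V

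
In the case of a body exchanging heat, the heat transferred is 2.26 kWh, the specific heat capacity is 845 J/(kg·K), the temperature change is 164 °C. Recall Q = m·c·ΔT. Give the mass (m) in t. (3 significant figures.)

Rearranging: m = Q/(c·ΔT).
Q = 2.26 kWh = 8.136×10^6 J; c = 845 J/(kg·K); ΔT = 164 °C = 164.0 K.
m = 58.71 kg
58.71 kg × (1 t / 1000 kg) = 0.05871 t

0.0587 t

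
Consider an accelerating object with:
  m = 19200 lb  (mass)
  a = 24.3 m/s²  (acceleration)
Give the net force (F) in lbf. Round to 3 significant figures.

From Newton's second law: F = m·a.
m = 19200 lb = 8709 kg; a = 24.3 m/s².
F = 2.116×10^5 N
2.116×10^5 N × (1 lbf / 4.448 N) = 47576 lbf

47600 lbf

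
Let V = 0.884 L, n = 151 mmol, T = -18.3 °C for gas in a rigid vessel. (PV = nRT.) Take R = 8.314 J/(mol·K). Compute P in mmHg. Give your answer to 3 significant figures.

Directly: P = nRT/V.
V = 0.884 L = 8.840×10^-4 m³; n = 151 mmol = 0.1510 mol; T = -18.3 °C = 254.8 K; R = 8.314 J/(mol·K).
P = 3.619×10^5 Pa
3.619×10^5 Pa × (1 mmHg / 133.3 Pa) = 2715 mmHg

2710 mmHg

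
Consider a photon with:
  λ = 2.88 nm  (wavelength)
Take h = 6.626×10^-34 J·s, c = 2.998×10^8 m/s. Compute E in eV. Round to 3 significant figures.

Directly: E = hc/λ.
λ = 2.88 nm = 2.880×10^-9 m; h = 6.626×10^-34 J·s; c = 2.998×10^8 m/s.
E = 6.897×10^-17 J
6.897×10^-17 J × (1 eV / 1.602×10^-19 J) = 430.5 eV

431 eV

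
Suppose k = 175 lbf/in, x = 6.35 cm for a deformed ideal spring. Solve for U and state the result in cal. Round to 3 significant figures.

U is given directly by: U = ½kx².
k = 175 lbf/in = 30647 N/m; x = 6.35 cm = 0.06350 m.
U = 61.79 J
61.79 J × (1 cal / 4.184 J) = 14.77 cal

14.8 cal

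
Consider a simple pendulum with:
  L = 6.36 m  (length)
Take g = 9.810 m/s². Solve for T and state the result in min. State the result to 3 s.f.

0.0843 min

Directly: T = 2π√(L/g).
L = 6.36 m; g = 9.810 m/s².
T = 5.059 s
5.059 s × (1 min / 60.00 s) = 0.08432 min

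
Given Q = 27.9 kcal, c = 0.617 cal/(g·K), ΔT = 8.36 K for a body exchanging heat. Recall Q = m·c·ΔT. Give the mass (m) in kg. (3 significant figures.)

Rearranging: m = Q/(c·ΔT).
Q = 27.9 kcal = 1.167×10^5 J; c = 0.617 cal/(g·K) = 2582 J/(kg·K); ΔT = 8.36 K.
m = 5.409 kg

5.41 kg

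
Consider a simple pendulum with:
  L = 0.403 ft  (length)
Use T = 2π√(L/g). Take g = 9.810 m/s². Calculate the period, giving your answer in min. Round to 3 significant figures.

T is given directly by: T = 2π√(L/g).
L = 0.403 ft = 0.1228 m; g = 9.810 m/s².
T = 0.7031 s
0.7031 s × (1 min / 60.00 s) = 0.01172 min

0.0117 min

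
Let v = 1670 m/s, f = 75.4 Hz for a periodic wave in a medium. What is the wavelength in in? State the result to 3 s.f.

872 in

Solving v = f·λ for λ: λ = v/f.
v = 1670 m/s; f = 75.4 Hz.
λ = 22.15 m
22.15 m × (1 in / 0.02540 m) = 872.0 in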